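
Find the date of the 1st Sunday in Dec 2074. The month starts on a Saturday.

Dec 2074 begins on a Saturday, so the first Sunday is Dec 2 (1 day later).

Dec 2, 2074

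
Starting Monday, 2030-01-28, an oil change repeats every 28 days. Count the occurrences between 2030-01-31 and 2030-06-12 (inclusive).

4

Occurrences land 28·i days after 2030-01-28 for i = 0, 1, 2, …
2030-01-31 is 3 days after the start; 3 ÷ 28 = 0 remainder 3; since the remainder is 3, round up to i = 1. First occurrence in the window: #2 on 2030-02-25 (1×28 = 28 days in).
2030-06-12 is 135 days after the start; 135 ÷ 28 = 4 remainder 23. Last occurrence in the window: #5 on 2030-05-20.
Occurrences #2 through #5: 4 in total.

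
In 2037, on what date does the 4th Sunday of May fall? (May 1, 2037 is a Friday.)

May 24, 2037

May 2037 begins on a Friday, so the first Sunday is May 3 (2 days later).
The 4th Sunday is 3 weeks later: 3 + 21 = 24.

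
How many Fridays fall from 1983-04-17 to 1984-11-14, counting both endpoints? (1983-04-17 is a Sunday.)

82

1983-04-17 is a Sunday; the first Friday on or after it is 1983-04-22 (5 days later).
From 1983-04-22 to 1984-11-14: 253 + 319 = 572 days (rest of 1983, to 1984-11-14 in 1984).
572 ÷ 7 = 81 full weeks with remainder 5, so 81 more Fridays after the first → 82.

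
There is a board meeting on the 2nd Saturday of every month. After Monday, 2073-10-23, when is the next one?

October 2073 starts on a Sunday; its first Saturday is the 7th, so the 2nd Saturday is the 14th — 2073-10-14.
That is not after 2073-10-23, so look at November 2073.
November 2073 starts on a Wednesday; its first Saturday is the 4th, so the 2nd Saturday is the 11th — 2073-11-11.

2073-11-11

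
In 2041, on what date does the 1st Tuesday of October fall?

2041-10-01

The first Tuesday of October 2041 is October 1.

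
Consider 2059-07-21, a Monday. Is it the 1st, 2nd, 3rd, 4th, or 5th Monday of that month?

Day 21 falls in week ⌈21/7⌉ of the month.
Days 1–7 hold the 1st Monday, 8–14 the 2nd, 15–21 the 3rd, 22–28 the 4th, 29–31 the 5th.
21 is in the range for the 3rd.

3rd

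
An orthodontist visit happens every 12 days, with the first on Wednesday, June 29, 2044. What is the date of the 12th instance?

November 8, 2044

The 12th occurrence is 11 intervals after the first: 11 × 12 = 132 days after June 29, 2044.
June has 30 days — 1 day to the end of June leaves 131.
July has 31 days (100 left).
August has 31 days (69 left).
September has 30 days (39 left).
October has 31 days (8 left).
8 days into November → November 8, 2044.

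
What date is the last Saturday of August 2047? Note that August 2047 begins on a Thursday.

August 31, 2047

August 2047 begins on a Thursday, so the first Saturday is August 3 (2 days later).
August 2047 has 31 days. Adding weeks: 3, 10, 17, 24, 31 — the last one ≤ 31 is the 31st.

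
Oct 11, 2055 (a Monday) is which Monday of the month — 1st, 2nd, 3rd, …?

2nd

Day 11 falls in week ⌈11/7⌉ of the month.
Days 1–7 hold the 1st Monday, 8–14 the 2nd, 15–21 the 3rd, 22–28 the 4th, 29–31 the 5th.
11 is in the range for the 2nd.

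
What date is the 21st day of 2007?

21 into Jan → Jan 21.

Jan 21, 2007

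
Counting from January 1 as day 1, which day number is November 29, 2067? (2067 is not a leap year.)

Days in months before November: 31 + 28 + 31 + 30 + 31 + 30 + 31 + 31 + 30 + 31 = 304.
Plus 29 days into November → day 333.

333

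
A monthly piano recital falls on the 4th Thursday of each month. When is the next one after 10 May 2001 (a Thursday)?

24 May 2001

May 2001 starts on a Tuesday; its first Thursday is the 3rd, so the 4th Thursday is the 24th — 24 May 2001.
24 May 2001 is after 10 May 2001, so that is the next one.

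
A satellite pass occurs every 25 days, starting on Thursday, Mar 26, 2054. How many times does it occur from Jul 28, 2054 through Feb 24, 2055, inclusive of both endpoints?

9

Occurrences land 25·i days after Mar 26, 2054 for i = 0, 1, 2, …
Jul 28, 2054 is 124 days after the start; 124 ÷ 25 = 4 remainder 24; since the remainder is 24, round up to i = 5. First occurrence in the window: #6 on Jul 29, 2054 (5×25 = 125 days in).
Feb 24, 2055 is 335 days after the start; 335 ÷ 25 = 13 remainder 10. Last occurrence in the window: #14 on Feb 14, 2055.
Occurrences #6 through #14: 9 in total.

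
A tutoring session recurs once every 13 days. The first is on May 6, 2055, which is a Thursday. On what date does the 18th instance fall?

The 18th occurrence is 17 intervals after the first: 17 × 13 = 221 days after May 6, 2055.
May has 31 days — 25 days to the end of May leaves 196.
Jun has 30 days (166 left).
Jul has 31 days (135 left).
Aug has 31 days (104 left).
Sep has 30 days (74 left).
Oct has 31 days (43 left).
Nov has 30 days (13 left).
13 days into Dec → Dec 13, 2055.

Dec 13, 2055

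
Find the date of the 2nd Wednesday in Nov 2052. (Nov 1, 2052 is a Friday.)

Nov 13, 2052

Nov 2052 begins on a Friday, so the first Wednesday is Nov 6 (5 days later).
The 2nd Wednesday is 1 weeks later: 6 + 7 = 13.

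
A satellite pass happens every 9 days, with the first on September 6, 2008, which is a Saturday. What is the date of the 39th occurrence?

August 14, 2009

The 39th occurrence is 38 intervals after the first: 38 × 9 = 342 days after September 6, 2008.
September has 30 days — 24 days to the end of September leaves 318.
October has 31 days (287 left).
November has 30 days (257 left).
December has 31 days (226 left).
January has 31 days (195 left).
February has 28 days (167 left).
March has 31 days (136 left).
April has 30 days (106 left).
May has 31 days (75 left).
June has 30 days (45 left).
July has 31 days (14 left).
14 days into August → August 14, 2009.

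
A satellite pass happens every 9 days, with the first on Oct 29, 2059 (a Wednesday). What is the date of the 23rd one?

May 14, 2060

The 23rd occurrence is 22 intervals after the first: 22 × 9 = 198 days after Oct 29, 2059.
Oct has 31 days — 2 days to the end of Oct leaves 196.
Nov has 30 days (166 left).
Dec has 31 days (135 left).
Jan has 31 days (104 left).
Feb has 29 days (75 left).
Mar has 31 days (44 left).
Apr has 30 days (14 left).
14 days into May → May 14, 2060.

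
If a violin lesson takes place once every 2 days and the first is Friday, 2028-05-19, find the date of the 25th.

The 25th occurrence is 24 intervals after the first: 24 × 2 = 48 days after 2028-05-19.
May has 31 days — 12 days to the end of May leaves 36.
June has 30 days (6 left).
6 days into July → 2028-07-06.

2028-07-06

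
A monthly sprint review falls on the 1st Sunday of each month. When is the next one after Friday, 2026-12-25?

2027-01-03

December 2026 starts on a Tuesday, so its 1st Sunday is 2026-12-06 (5 days in).
That is not after 2026-12-25, so look at January 2027.
January 2027 starts on a Friday, so its 1st Sunday is 2027-01-03 (2 days in).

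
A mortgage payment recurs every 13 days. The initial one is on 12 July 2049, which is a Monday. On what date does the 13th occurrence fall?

The 13th occurrence is 12 intervals after the first: 12 × 13 = 156 days after 12 July 2049.
July has 31 days — 19 days to the end of July leaves 137.
August has 31 days (106 left).
September has 30 days (76 left).
October has 31 days (45 left).
November has 30 days (15 left).
15 days into December → 15 December 2049.

15 December 2049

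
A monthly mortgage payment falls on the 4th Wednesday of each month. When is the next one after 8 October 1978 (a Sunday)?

October 1978 starts on a Sunday; its first Wednesday is the 4th, so the 4th Wednesday is the 25th — 25 October 1978.
25 October 1978 is after 8 October 1978, so that is the next one.

25 October 1978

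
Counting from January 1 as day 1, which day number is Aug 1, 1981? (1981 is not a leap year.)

213

Days in months before Aug: 31 + 28 + 31 + 30 + 31 + 30 + 31 = 212.
Plus 1 day into Aug → day 213.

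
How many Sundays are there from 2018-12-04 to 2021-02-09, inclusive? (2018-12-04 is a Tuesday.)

114

2018-12-04 is a Tuesday; the first Sunday on or after it is 2018-12-09 (5 days later).
From 2018-12-09 to 2021-02-09: 22 + 365 + 366 + 40 = 793 days (rest of 2018, 2019, 2020, to 2021-02-09 in 2021).
793 ÷ 7 = 113 full weeks with remainder 2, so 113 more Sundays after the first → 114.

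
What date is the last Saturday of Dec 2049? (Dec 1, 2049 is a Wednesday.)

Dec 25, 2049

Dec 2049 begins on a Wednesday, so the first Saturday is Dec 4 (3 days later).
Dec 2049 has 31 days. Adding weeks: 4, 11, 18, 25 — the last one ≤ 31 is the 25th.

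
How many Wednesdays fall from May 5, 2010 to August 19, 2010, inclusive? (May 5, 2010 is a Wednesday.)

May 5, 2010 is a Wednesday; the first Wednesday on or after it is May 5, 2010.
From May 5, 2010 to August 19, 2010: 26 + 30 + 31 + 19 = 106 days (rest of May, June, July, August).
106 ÷ 7 = 15 full weeks with remainder 1, so 15 more Wednesdays after the first → 16.

16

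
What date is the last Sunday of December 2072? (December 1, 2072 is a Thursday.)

December 25, 2072

December 2072 begins on a Thursday, so the first Sunday is December 4 (3 days later).
December 2072 has 31 days. Adding weeks: 4, 11, 18, 25 — the last one ≤ 31 is the 25th.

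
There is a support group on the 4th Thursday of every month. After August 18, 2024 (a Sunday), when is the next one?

August 2024 starts on a Thursday; its first Thursday is the 1st, so the 4th Thursday is the 22nd — August 22, 2024.
August 22, 2024 is after August 18, 2024, so that is the next one.

August 22, 2024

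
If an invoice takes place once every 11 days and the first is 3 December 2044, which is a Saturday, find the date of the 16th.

The 16th occurrence is 15 intervals after the first: 15 × 11 = 165 days after 3 December 2044.
December has 31 days — 28 days to the end of December leaves 137.
January has 31 days (106 left).
February has 28 days (78 left).
March has 31 days (47 left).
April has 30 days (17 left).
17 days into May → 17 May 2045.

17 May 2045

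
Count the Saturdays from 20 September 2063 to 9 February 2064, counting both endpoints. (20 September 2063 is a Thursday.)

21

20 September 2063 is a Thursday; the first Saturday on or after it is 22 September 2063 (2 days later).
From 22 September 2063 to 9 February 2064: 8 + 31 + 30 + 31 + 31 + 9 = 140 days (rest of September, October, November, December, January, February).
140 ÷ 7 = 20 full weeks with remainder 0, so 20 more Saturdays after the first → 21.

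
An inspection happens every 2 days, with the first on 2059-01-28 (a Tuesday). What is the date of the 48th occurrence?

2059-05-02

The 48th occurrence is 47 intervals after the first: 47 × 2 = 94 days after 2059-01-28.
January has 31 days — 3 days to the end of January leaves 91.
February has 28 days (63 left).
March has 31 days (32 left).
April has 30 days (2 left).
2 days into May → 2059-05-02.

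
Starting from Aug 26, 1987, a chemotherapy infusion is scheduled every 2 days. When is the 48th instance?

The 48th occurrence is 47 intervals after the first: 47 × 2 = 94 days after Aug 26, 1987.
Aug has 31 days — 5 days to the end of Aug leaves 89.
Sep has 30 days (59 left).
Oct has 31 days (28 left).
28 days into Nov → Nov 28, 1987.

Nov 28, 1987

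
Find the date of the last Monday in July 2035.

2035-07-30

July 2035 begins on a Sunday, so the first Monday is July 2 (1 day later).
July 2035 has 31 days. Adding weeks: 2, 9, 16, 23, 30 — the last one ≤ 31 is the 30th.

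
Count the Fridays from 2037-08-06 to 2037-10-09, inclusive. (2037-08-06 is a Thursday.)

2037-08-06 is a Thursday; the first Friday on or after it is 2037-08-07 (1 day later).
From 2037-08-07 to 2037-10-09: 24 + 30 + 9 = 63 days (rest of August, September, October).
63 ÷ 7 = 9 full weeks with remainder 0, so 9 more Fridays after the first → 10.

10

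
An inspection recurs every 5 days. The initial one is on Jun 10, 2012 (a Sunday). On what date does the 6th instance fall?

Jul 5, 2012

The 6th occurrence is 5 intervals after the first: 5 × 5 = 25 days after Jun 10, 2012.
Jun has 30 days — 20 days to the end of Jun leaves 5.
5 days into Jul → Jul 5, 2012.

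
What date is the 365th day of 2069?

Dec 31, 2069

Jan has 31 days (365 − 31 = 334 remain).
Feb has 28 days (334 − 28 = 306 remain).
Mar has 31 days (306 − 31 = 275 remain).
Apr has 30 days (275 − 30 = 245 remain).
May has 31 days (245 − 31 = 214 remain).
Jun has 30 days (214 − 30 = 184 remain).
Jul has 31 days (184 − 31 = 153 remain).
Aug has 31 days (153 − 31 = 122 remain).
Sep has 30 days (122 − 30 = 92 remain).
Oct has 31 days (92 − 31 = 61 remain).
Nov has 30 days (61 − 30 = 31 remain).
31 into Dec → Dec 31.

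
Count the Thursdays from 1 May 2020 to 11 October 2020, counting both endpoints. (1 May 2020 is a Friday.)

23

1 May 2020 is a Friday; the first Thursday on or after it is 7 May 2020 (6 days later).
From 7 May 2020 to 11 October 2020: 24 + 30 + 31 + 31 + 30 + 11 = 157 days (rest of May, June, July, August, September, October).
157 ÷ 7 = 22 full weeks with remainder 3, so 22 more Thursdays after the first → 23.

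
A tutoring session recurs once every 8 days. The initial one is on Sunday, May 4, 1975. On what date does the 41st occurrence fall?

The 41st occurrence is 40 intervals after the first: 40 × 8 = 320 days after May 4, 1975.
May has 31 days — 27 days to the end of May leaves 293.
Jun has 30 days (263 left).
Jul has 31 days (232 left).
Aug has 31 days (201 left).
Sep has 30 days (171 left).
Oct has 31 days (140 left).
Nov has 30 days (110 left).
Dec has 31 days (79 left).
Jan has 31 days (48 left).
Feb has 29 days (19 left).
19 days into Mar → Mar 19, 1976.

Mar 19, 1976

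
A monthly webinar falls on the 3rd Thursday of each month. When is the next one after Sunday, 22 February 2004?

February 2004 starts on a Sunday; its first Thursday is the 5th, so the 3rd Thursday is the 19th — 19 February 2004.
That is not after 22 February 2004, so look at March 2004.
March 2004 starts on a Monday; its first Thursday is the 4th, so the 3rd Thursday is the 18th — 18 March 2004.

18 March 2004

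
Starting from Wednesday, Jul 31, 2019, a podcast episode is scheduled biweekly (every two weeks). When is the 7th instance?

Oct 23, 2019

The 7th occurrence is 6 intervals after the first: 6 × 14 = 84 days after Jul 31, 2019.
Jul has 31 days — 0 days to the end of Jul leaves 84.
Aug has 31 days (53 left).
Sep has 30 days (23 left).
23 days into Oct → Oct 23, 2019.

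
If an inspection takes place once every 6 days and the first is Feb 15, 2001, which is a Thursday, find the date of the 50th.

The 50th occurrence is 49 intervals after the first: 49 × 6 = 294 days after Feb 15, 2001.
Feb has 28 days — 13 days to the end of Feb leaves 281.
Mar has 31 days (250 left).
Apr has 30 days (220 left).
May has 31 days (189 left).
Jun has 30 days (159 left).
Jul has 31 days (128 left).
Aug has 31 days (97 left).
Sep has 30 days (67 left).
Oct has 31 days (36 left).
Nov has 30 days (6 left).
6 days into Dec → Dec 6, 2001.

Dec 6, 2001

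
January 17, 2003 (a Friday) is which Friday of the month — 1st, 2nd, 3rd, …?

Day 17 falls in week ⌈17/7⌉ of the month.
Days 1–7 hold the 1st Friday, 8–14 the 2nd, 15–21 the 3rd, 22–28 the 4th, 29–31 the 5th.
17 is in the range for the 3rd.

3rd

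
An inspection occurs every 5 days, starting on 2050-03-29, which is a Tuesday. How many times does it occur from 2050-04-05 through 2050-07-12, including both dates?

Occurrences land 5·i days after 2050-03-29 for i = 0, 1, 2, …
2050-04-05 is 7 days after the start; 7 ÷ 5 = 1 remainder 2; since the remainder is 2, round up to i = 2. First occurrence in the window: #3 on 2050-04-08 (2×5 = 10 days in).
2050-07-12 is 105 days after the start; 105 ÷ 5 = 21 remainder 0. Last occurrence in the window: #22 on 2050-07-12.
Occurrences #3 through #22: 20 in total.

20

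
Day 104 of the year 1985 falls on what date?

January has 31 days (104 − 31 = 73 remain).
February has 28 days (73 − 28 = 45 remain).
March has 31 days (45 − 31 = 14 remain).
14 into April → April 14.

April 14, 1985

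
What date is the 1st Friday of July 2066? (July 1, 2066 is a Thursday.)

July 2066 begins on a Thursday, so the first Friday is July 2 (1 day later).

2066-07-02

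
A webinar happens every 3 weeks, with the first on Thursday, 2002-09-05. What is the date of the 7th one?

The 7th occurrence is 6 intervals after the first: 6 × 21 = 126 days after 2002-09-05.
September has 30 days — 25 days to the end of September leaves 101.
October has 31 days (70 left).
November has 30 days (40 left).
December has 31 days (9 left).
9 days into January → 2003-01-09.

2003-01-09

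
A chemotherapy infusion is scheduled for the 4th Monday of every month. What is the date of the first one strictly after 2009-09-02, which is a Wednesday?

September 2009 starts on a Tuesday; its first Monday is the 7th, so the 4th Monday is the 28th — 2009-09-28.
2009-09-28 is after 2009-09-02, so that is the next one.

2009-09-28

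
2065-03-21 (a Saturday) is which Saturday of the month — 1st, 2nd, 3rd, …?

3rd

Day 21 falls in week ⌈21/7⌉ of the month.
Days 1–7 hold the 1st Saturday, 8–14 the 2nd, 15–21 the 3rd, 22–28 the 4th, 29–31 the 5th.
21 is in the range for the 3rd.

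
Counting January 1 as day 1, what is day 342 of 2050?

8 December 2050

January has 31 days (342 − 31 = 311 remain).
February has 28 days (311 − 28 = 283 remain).
March has 31 days (283 − 31 = 252 remain).
April has 30 days (252 − 30 = 222 remain).
May has 31 days (222 − 31 = 191 remain).
June has 30 days (191 − 30 = 161 remain).
July has 31 days (161 − 31 = 130 remain).
August has 31 days (130 − 31 = 99 remain).
September has 30 days (99 − 30 = 69 remain).
October has 31 days (69 − 31 = 38 remain).
November has 30 days (38 − 30 = 8 remain).
8 into December → December 8.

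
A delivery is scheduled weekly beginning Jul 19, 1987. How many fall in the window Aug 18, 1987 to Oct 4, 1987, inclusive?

Occurrences land 7·i days after Jul 19, 1987 for i = 0, 1, 2, …
Aug 18, 1987 is 30 days after the start; 30 ÷ 7 = 4 remainder 2; since the remainder is 2, round up to i = 5. First occurrence in the window: #6 on Aug 23, 1987 (5×7 = 35 days in).
Oct 4, 1987 is 77 days after the start; 77 ÷ 7 = 11 remainder 0. Last occurrence in the window: #12 on Oct 4, 1987.
Occurrences #6 through #12: 7 in total.

7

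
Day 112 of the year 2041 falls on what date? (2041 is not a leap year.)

April 22, 2041

January has 31 days (112 − 31 = 81 remain).
February has 28 days (81 − 28 = 53 remain).
March has 31 days (53 − 31 = 22 remain).
22 into April → April 22.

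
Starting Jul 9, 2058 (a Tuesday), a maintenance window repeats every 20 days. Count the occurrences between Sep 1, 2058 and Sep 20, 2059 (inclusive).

19

Occurrences land 20·i days after Jul 9, 2058 for i = 0, 1, 2, …
Sep 1, 2058 is 54 days after the start; 54 ÷ 20 = 2 remainder 14; since the remainder is 14, round up to i = 3. First occurrence in the window: #4 on Sep 7, 2058 (3×20 = 60 days in).
Sep 20, 2059 is 438 days after the start; 438 ÷ 20 = 21 remainder 18. Last occurrence in the window: #22 on Sep 2, 2059.
Occurrences #4 through #22: 19 in total.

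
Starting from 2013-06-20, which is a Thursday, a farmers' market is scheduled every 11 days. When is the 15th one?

2013-11-21

The 15th occurrence is 14 intervals after the first: 14 × 11 = 154 days after 2013-06-20.
June has 30 days — 10 days to the end of June leaves 144.
July has 31 days (113 left).
August has 31 days (82 left).
September has 30 days (52 left).
October has 31 days (21 left).
21 days into November → 2013-11-21.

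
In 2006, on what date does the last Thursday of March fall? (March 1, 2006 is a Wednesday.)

March 2006 begins on a Wednesday, so the first Thursday is March 2 (1 day later).
March 2006 has 31 days. Adding weeks: 2, 9, 16, 23, 30 — the last one ≤ 31 is the 30th.

March 30, 2006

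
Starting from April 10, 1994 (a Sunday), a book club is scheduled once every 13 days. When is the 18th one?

November 17, 1994

The 18th occurrence is 17 intervals after the first: 17 × 13 = 221 days after April 10, 1994.
April has 30 days — 20 days to the end of April leaves 201.
May has 31 days (170 left).
June has 30 days (140 left).
July has 31 days (109 left).
August has 31 days (78 left).
September has 30 days (48 left).
October has 31 days (17 left).
17 days into November → November 17, 1994.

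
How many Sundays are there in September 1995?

1 September 1995 is a Friday; the first Sunday on or after it is 3 September 1995 (2 days later).
From 3 September 1995 to 30 September 1995 is 30 − 3 = 27 days.
27 ÷ 7 = 3 full weeks with remainder 6, so 3 more Sundays after the first → 4.

4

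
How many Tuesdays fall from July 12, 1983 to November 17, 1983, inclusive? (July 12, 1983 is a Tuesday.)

July 12, 1983 is a Tuesday; the first Tuesday on or after it is July 12, 1983.
From July 12, 1983 to November 17, 1983: 19 + 31 + 30 + 31 + 17 = 128 days (rest of July, August, September, October, November).
128 ÷ 7 = 18 full weeks with remainder 2, so 18 more Tuesdays after the first → 19.

19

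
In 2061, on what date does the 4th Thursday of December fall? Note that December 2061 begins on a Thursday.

December 22, 2061

December 2061 begins on a Thursday, so the first Thursday is December 1.
The 4th Thursday is 3 weeks later: 1 + 21 = 22.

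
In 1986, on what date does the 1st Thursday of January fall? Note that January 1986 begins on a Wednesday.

1986-01-02

January 1986 begins on a Wednesday, so the first Thursday is January 2 (1 day later).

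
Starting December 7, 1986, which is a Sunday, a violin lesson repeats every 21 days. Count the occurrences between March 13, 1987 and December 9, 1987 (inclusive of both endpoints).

13

Occurrences land 21·i days after December 7, 1986 for i = 0, 1, 2, …
March 13, 1987 is 96 days after the start; 96 ÷ 21 = 4 remainder 12; since the remainder is 12, round up to i = 5. First occurrence in the window: #6 on March 22, 1987 (5×21 = 105 days in).
December 9, 1987 is 367 days after the start; 367 ÷ 21 = 17 remainder 10. Last occurrence in the window: #18 on November 29, 1987.
Occurrences #6 through #18: 13 in total.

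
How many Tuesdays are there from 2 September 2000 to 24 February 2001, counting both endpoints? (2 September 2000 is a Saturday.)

25

2 September 2000 is a Saturday; the first Tuesday on or after it is 5 September 2000 (3 days later).
From 5 September 2000 to 24 February 2001: 25 + 31 + 30 + 31 + 31 + 24 = 172 days (rest of September, October, November, December, January, February).
172 ÷ 7 = 24 full weeks with remainder 4, so 24 more Tuesdays after the first → 25.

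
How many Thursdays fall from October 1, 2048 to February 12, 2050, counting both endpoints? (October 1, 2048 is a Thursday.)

72

October 1, 2048 is a Thursday; the first Thursday on or after it is October 1, 2048.
From October 1, 2048 to February 12, 2050: 91 + 365 + 43 = 499 days (rest of 2048, 2049, to February 12, 2050 in 2050).
499 ÷ 7 = 71 full weeks with remainder 2, so 71 more Thursdays after the first → 72.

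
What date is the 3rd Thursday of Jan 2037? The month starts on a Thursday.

Jan 2037 begins on a Thursday, so the first Thursday is Jan 1.
The 3rd Thursday is 2 weeks later: 1 + 14 = 15.

Jan 15, 2037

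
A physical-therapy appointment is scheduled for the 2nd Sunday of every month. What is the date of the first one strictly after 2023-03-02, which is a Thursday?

2023-03-12

March 2023 starts on a Wednesday; its first Sunday is the 5th, so the 2nd Sunday is the 12th — 2023-03-12.
2023-03-12 is after 2023-03-02, so that is the next one.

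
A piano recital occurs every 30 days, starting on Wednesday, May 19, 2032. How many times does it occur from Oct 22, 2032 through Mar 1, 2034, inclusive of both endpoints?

Occurrences land 30·i days after May 19, 2032 for i = 0, 1, 2, …
Oct 22, 2032 is 156 days after the start; 156 ÷ 30 = 5 remainder 6; since the remainder is 6, round up to i = 6. First occurrence in the window: #7 on Nov 15, 2032 (6×30 = 180 days in).
Mar 1, 2034 is 651 days after the start; 651 ÷ 30 = 21 remainder 21. Last occurrence in the window: #22 on Feb 8, 2034.
Occurrences #7 through #22: 16 in total.

16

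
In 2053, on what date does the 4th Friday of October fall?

24 October 2053

October 2053 begins on a Wednesday, so the first Friday is October 3 (2 days later).
The 4th Friday is 3 weeks later: 3 + 21 = 24.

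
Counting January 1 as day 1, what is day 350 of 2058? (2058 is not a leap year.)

2058-12-16

January has 31 days (350 − 31 = 319 remain).
February has 28 days (319 − 28 = 291 remain).
March has 31 days (291 − 31 = 260 remain).
April has 30 days (260 − 30 = 230 remain).
May has 31 days (230 − 31 = 199 remain).
June has 30 days (199 − 30 = 169 remain).
July has 31 days (169 − 31 = 138 remain).
August has 31 days (138 − 31 = 107 remain).
September has 30 days (107 − 30 = 77 remain).
October has 31 days (77 − 31 = 46 remain).
November has 30 days (46 − 30 = 16 remain).
16 into December → December 16.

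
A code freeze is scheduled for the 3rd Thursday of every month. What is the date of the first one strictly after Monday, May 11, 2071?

May 2071 starts on a Friday; its first Thursday is the 7th, so the 3rd Thursday is the 21st — May 21, 2071.
May 21, 2071 is after May 11, 2071, so that is the next one.

May 21, 2071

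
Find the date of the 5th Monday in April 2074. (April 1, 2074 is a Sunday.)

April 2074 begins on a Sunday, so the first Monday is April 2 (1 day later).
The 5th Monday is 4 weeks later: 2 + 28 = 30.

30 April 2074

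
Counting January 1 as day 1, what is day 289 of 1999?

1999-10-16

January has 31 days (289 − 31 = 258 remain).
February has 28 days (258 − 28 = 230 remain).
March has 31 days (230 − 31 = 199 remain).
April has 30 days (199 − 30 = 169 remain).
May has 31 days (169 − 31 = 138 remain).
June has 30 days (138 − 30 = 108 remain).
July has 31 days (108 − 31 = 77 remain).
August has 31 days (77 − 31 = 46 remain).
September has 30 days (46 − 30 = 16 remain).
16 into October → October 16.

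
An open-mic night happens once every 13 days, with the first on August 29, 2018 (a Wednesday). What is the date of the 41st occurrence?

The 41st occurrence is 40 intervals after the first: 40 × 13 = 520 days after August 29, 2018.
August has 31 days — 2 days to the end of August leaves 518.
From end of August to end of 2018 is 122 days (396 left).
2019 has 365 days (31 left).
31 days into January → January 31, 2020.

January 31, 2020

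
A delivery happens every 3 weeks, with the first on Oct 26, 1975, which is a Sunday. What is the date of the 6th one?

The 6th occurrence is 5 intervals after the first: 5 × 21 = 105 days after Oct 26, 1975.
Oct has 31 days — 5 days to the end of Oct leaves 100.
Nov has 30 days (70 left).
Dec has 31 days (39 left).
Jan has 31 days (8 left).
8 days into Feb → Feb 8, 1976.

Feb 8, 1976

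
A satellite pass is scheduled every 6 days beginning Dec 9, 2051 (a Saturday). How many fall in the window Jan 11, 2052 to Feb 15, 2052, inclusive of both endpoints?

6

Occurrences land 6·i days after Dec 9, 2051 for i = 0, 1, 2, …
Jan 11, 2052 is 33 days after the start; 33 ÷ 6 = 5 remainder 3; since the remainder is 3, round up to i = 6. First occurrence in the window: #7 on Jan 14, 2052 (6×6 = 36 days in).
Feb 15, 2052 is 68 days after the start; 68 ÷ 6 = 11 remainder 2. Last occurrence in the window: #12 on Feb 13, 2052.
Occurrences #7 through #12: 6 in total.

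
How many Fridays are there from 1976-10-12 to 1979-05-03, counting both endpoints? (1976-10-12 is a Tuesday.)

1976-10-12 is a Tuesday; the first Friday on or after it is 1976-10-15 (3 days later).
From 1976-10-15 to 1979-05-03: 77 + 365 + 365 + 123 = 930 days (rest of 1976, 1977, 1978, to 1979-05-03 in 1979).
930 ÷ 7 = 132 full weeks with remainder 6, so 132 more Fridays after the first → 133.

133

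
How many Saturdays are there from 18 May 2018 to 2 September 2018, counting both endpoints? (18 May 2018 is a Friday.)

18 May 2018 is a Friday; the first Saturday on or after it is 19 May 2018 (1 day later).
From 19 May 2018 to 2 September 2018: 12 + 30 + 31 + 31 + 2 = 106 days (rest of May, June, July, August, September).
106 ÷ 7 = 15 full weeks with remainder 1, so 15 more Saturdays after the first → 16.

16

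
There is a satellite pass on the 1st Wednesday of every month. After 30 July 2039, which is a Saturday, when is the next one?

July 2039 starts on a Friday, so its 1st Wednesday is 6 July 2039 (5 days in).
That is not after 30 July 2039, so look at August 2039.
August 2039 starts on a Monday, so its 1st Wednesday is 3 August 2039 (2 days in).

3 August 2039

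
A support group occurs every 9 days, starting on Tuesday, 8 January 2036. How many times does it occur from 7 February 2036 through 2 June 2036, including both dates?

Occurrences land 9·i days after 8 January 2036 for i = 0, 1, 2, …
7 February 2036 is 30 days after the start; 30 ÷ 9 = 3 remainder 3; since the remainder is 3, round up to i = 4. First occurrence in the window: #5 on 13 February 2036 (4×9 = 36 days in).
2 June 2036 is 146 days after the start; 146 ÷ 9 = 16 remainder 2. Last occurrence in the window: #17 on 31 May 2036.
Occurrences #5 through #17: 13 in total.

13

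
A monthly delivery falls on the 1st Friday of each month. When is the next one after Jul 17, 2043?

Jul 2043 starts on a Wednesday, so its 1st Friday is Jul 3, 2043 (2 days in).
That is not after Jul 17, 2043, so look at Aug 2043.
Aug 2043 starts on a Saturday, so its 1st Friday is Aug 7, 2043 (6 days in).

Aug 7, 2043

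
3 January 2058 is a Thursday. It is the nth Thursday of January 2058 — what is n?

Day 3 falls in week ⌈3/7⌉ of the month.
Days 1–7 hold the 1st Thursday, 8–14 the 2nd, 15–21 the 3rd, 22–28 the 4th, 29–31 the 5th.
3 is in the range for the 1st.

1st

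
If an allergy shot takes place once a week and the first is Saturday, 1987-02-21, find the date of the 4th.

The 4th occurrence is 3 intervals after the first: 3 × 7 = 21 days after 1987-02-21.
February has 28 days — 7 days to the end of February leaves 14.
14 days into March → 1987-03-14.

1987-03-14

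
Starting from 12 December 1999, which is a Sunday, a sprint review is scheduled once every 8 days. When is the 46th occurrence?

The 46th occurrence is 45 intervals after the first: 45 × 8 = 360 days after 12 December 1999.
December has 31 days — 19 days to the end of December leaves 341.
January has 31 days (310 left).
February has 29 days (281 left).
March has 31 days (250 left).
April has 30 days (220 left).
May has 31 days (189 left).
June has 30 days (159 left).
July has 31 days (128 left).
August has 31 days (97 left).
September has 30 days (67 left).
October has 31 days (36 left).
November has 30 days (6 left).
6 days into December → 6 December 2000.

6 December 2000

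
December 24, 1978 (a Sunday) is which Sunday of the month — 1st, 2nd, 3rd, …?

Day 24 falls in week ⌈24/7⌉ of the month.
Days 1–7 hold the 1st Sunday, 8–14 the 2nd, 15–21 the 3rd, 22–28 the 4th, 29–31 the 5th.
24 is in the range for the 4th.

4th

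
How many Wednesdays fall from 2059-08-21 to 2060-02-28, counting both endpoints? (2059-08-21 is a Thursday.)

27

2059-08-21 is a Thursday; the first Wednesday on or after it is 2059-08-27 (6 days later).
From 2059-08-27 to 2060-02-28: 4 + 30 + 31 + 30 + 31 + 31 + 28 = 185 days (rest of August, September, October, November, December, January, February).
185 ÷ 7 = 26 full weeks with remainder 3, so 26 more Wednesdays after the first → 27.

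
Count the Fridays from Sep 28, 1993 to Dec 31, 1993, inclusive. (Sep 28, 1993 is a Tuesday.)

14

Sep 28, 1993 is a Tuesday; the first Friday on or after it is Oct 1, 1993 (3 days later).
From Oct 1, 1993 to Dec 31, 1993: 30 + 30 + 31 = 91 days (rest of Oct, Nov, Dec).
91 ÷ 7 = 13 full weeks with remainder 0, so 13 more Fridays after the first → 14.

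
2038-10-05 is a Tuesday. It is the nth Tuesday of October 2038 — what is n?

Day 5 falls in week ⌈5/7⌉ of the month.
Days 1–7 hold the 1st Tuesday, 8–14 the 2nd, 15–21 the 3rd, 22–28 the 4th, 29–31 the 5th.
5 is in the range for the 1st.

1st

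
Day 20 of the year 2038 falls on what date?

20 into January → January 20.

January 20, 2038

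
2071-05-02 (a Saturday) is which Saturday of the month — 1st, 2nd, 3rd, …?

1st

Day 2 falls in week ⌈2/7⌉ of the month.
Days 1–7 hold the 1st Saturday, 8–14 the 2nd, 15–21 the 3rd, 22–28 the 4th, 29–31 the 5th.
2 is in the range for the 1st.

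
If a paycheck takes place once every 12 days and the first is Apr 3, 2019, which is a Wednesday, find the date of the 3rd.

The 3rd occurrence is 2 intervals after the first: 2 × 12 = 24 days after Apr 3, 2019.
24 days later is Apr 27, 2019.

Apr 27, 2019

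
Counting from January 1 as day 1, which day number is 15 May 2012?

136

Days in months before May: 31 + 29 + 31 + 30 = 121.
Plus 15 days into May → day 136.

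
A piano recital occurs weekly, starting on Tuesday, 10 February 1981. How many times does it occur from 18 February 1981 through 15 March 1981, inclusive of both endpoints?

Occurrences land 7·i days after 10 February 1981 for i = 0, 1, 2, …
18 February 1981 is 8 days after the start; 8 ÷ 7 = 1 remainder 1; since the remainder is 1, round up to i = 2. First occurrence in the window: #3 on 24 February 1981 (2×7 = 14 days in).
15 March 1981 is 33 days after the start; 33 ÷ 7 = 4 remainder 5. Last occurrence in the window: #5 on 10 March 1981.
Occurrences #3 through #5: 3 in total.

3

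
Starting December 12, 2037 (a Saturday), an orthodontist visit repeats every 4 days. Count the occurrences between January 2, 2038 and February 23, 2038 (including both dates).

Occurrences land 4·i days after December 12, 2037 for i = 0, 1, 2, …
January 2, 2038 is 21 days after the start; 21 ÷ 4 = 5 remainder 1; since the remainder is 1, round up to i = 6. First occurrence in the window: #7 on January 5, 2038 (6×4 = 24 days in).
February 23, 2038 is 73 days after the start; 73 ÷ 4 = 18 remainder 1. Last occurrence in the window: #19 on February 22, 2038.
Occurrences #7 through #19: 13 in total.

13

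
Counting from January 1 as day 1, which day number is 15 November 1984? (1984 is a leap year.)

320

Days in months before November: 31 + 29 + 31 + 30 + 31 + 30 + 31 + 31 + 30 + 31 = 305.
Plus 15 days into November → day 320.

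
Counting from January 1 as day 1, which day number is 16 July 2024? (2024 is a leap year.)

Days in months before July: 31 + 29 + 31 + 30 + 31 + 30 = 182.
Plus 16 days into July → day 198.

198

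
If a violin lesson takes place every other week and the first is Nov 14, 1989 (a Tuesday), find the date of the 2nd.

Nov 28, 1989

The 2nd occurrence is 1 interval after the first: 1 × 14 = 14 days after Nov 14, 1989.
14 days later is Nov 28, 1989.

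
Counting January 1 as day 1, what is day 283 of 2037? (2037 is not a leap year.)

January has 31 days (283 − 31 = 252 remain).
February has 28 days (252 − 28 = 224 remain).
March has 31 days (224 − 31 = 193 remain).
April has 30 days (193 − 30 = 163 remain).
May has 31 days (163 − 31 = 132 remain).
June has 30 days (132 − 30 = 102 remain).
July has 31 days (102 − 31 = 71 remain).
August has 31 days (71 − 31 = 40 remain).
September has 30 days (40 − 30 = 10 remain).
10 into October → October 10.

October 10, 2037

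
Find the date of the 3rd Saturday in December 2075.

21 December 2075

December 2075 begins on a Sunday, so the first Saturday is December 7 (6 days later).
The 3rd Saturday is 2 weeks later: 7 + 14 = 21.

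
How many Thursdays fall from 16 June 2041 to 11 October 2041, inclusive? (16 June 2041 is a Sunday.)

17

16 June 2041 is a Sunday; the first Thursday on or after it is 20 June 2041 (4 days later).
From 20 June 2041 to 11 October 2041: 10 + 31 + 31 + 30 + 11 = 113 days (rest of June, July, August, September, October).
113 ÷ 7 = 16 full weeks with remainder 1, so 16 more Thursdays after the first → 17.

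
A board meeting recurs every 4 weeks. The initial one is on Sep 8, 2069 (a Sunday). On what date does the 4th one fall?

Dec 1, 2069

The 4th occurrence is 3 intervals after the first: 3 × 28 = 84 days after Sep 8, 2069.
Sep has 30 days — 22 days to the end of Sep leaves 62.
Oct has 31 days (31 left).
Nov has 30 days (1 left).
1 day into Dec → Dec 1, 2069.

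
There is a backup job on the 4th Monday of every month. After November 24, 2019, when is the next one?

November 2019 starts on a Friday; its first Monday is the 4th, so the 4th Monday is the 25th — November 25, 2019.
November 25, 2019 is after November 24, 2019, so that is the next one.

November 25, 2019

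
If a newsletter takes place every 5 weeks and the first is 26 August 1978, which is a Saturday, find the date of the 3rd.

4 November 1978

The 3rd occurrence is 2 intervals after the first: 2 × 35 = 70 days after 26 August 1978.
August has 31 days — 5 days to the end of August leaves 65.
September has 30 days (35 left).
October has 31 days (4 left).
4 days into November → 4 November 1978.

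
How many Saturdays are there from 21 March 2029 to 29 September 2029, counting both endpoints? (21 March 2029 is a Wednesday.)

21 March 2029 is a Wednesday; the first Saturday on or after it is 24 March 2029 (3 days later).
From 24 March 2029 to 29 September 2029: 7 + 30 + 31 + 30 + 31 + 31 + 29 = 189 days (rest of March, April, May, June, July, August, September).
189 ÷ 7 = 27 full weeks with remainder 0, so 27 more Saturdays after the first → 28.

28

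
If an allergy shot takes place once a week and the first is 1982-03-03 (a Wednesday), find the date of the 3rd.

1982-03-17

The 3rd occurrence is 2 intervals after the first: 2 × 7 = 14 days after 1982-03-03.
14 days later is 1982-03-17.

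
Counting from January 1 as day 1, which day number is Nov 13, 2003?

Days in months before Nov: 31 + 28 + 31 + 30 + 31 + 30 + 31 + 31 + 30 + 31 = 304.
Plus 13 days into Nov → day 317.

317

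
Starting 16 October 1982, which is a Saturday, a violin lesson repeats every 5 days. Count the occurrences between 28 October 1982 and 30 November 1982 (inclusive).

Occurrences land 5·i days after 16 October 1982 for i = 0, 1, 2, …
28 October 1982 is 12 days after the start; 12 ÷ 5 = 2 remainder 2; since the remainder is 2, round up to i = 3. First occurrence in the window: #4 on 31 October 1982 (3×5 = 15 days in).
30 November 1982 is 45 days after the start; 45 ÷ 5 = 9 remainder 0. Last occurrence in the window: #10 on 30 November 1982.
Occurrences #4 through #10: 7 in total.

7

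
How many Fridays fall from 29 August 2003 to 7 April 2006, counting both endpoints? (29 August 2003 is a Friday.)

137

29 August 2003 is a Friday; the first Friday on or after it is 29 August 2003.
From 29 August 2003 to 7 April 2006: 124 + 366 + 365 + 97 = 952 days (rest of 2003, 2004, 2005, to 7 April 2006 in 2006).
952 ÷ 7 = 136 full weeks with remainder 0, so 136 more Fridays after the first → 137.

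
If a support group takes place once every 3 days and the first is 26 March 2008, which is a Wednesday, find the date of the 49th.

17 August 2008

The 49th occurrence is 48 intervals after the first: 48 × 3 = 144 days after 26 March 2008.
March has 31 days — 5 days to the end of March leaves 139.
April has 30 days (109 left).
May has 31 days (78 left).
June has 30 days (48 left).
July has 31 days (17 left).
17 days into August → 17 August 2008.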